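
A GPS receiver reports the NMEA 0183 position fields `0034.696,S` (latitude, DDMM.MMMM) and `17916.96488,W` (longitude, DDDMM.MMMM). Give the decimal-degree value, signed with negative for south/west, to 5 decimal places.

-0.57827, -179.28275

Lat: split at 2 digits → 00° and 34.696′; 0 + 34.696/60 = 0.578267
hemisphere S, so the sign is −
Longitude: split at 3 digits → 179° and 16.96488′; 179 + 16.96488/60 = 179.282748
W ⇒ negate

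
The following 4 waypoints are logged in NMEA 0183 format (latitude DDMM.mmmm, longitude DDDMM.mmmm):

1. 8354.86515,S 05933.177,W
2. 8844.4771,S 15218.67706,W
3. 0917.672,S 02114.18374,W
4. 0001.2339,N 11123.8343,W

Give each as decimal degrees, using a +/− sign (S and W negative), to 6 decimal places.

1. -83.914419, -59.552950
2. -88.741285, -152.311284
3. -9.294533, -21.236396
4. 0.020565, -111.397238

Point 1:
  φ: split at 2 digits → 83° and 54.86515′; 83 + 54.86515/60 = 83.9144192
  S ⇒ negate
  Longitude: degrees = first 3 digits = 59, minutes = 33.177; 59 + 33.177/60 = 59.5529500
  W ⇒ negate
Point 2:
  Latitude: split at 2 digits → 88° and 44.4771′; 88 + 44.4771/60 = 88.7412850
  S ⇒ negate
  Longitude: split at 3 digits → 152° and 18.67706′; 152 + 18.67706/60 = 152.3112843
  W → negative
Point 3:
  φ: degrees = first 2 digits = 9, minutes = 17.672; 9 + 17.672/60 = 9.2945333
  S ⇒ negate
  Lon: degrees = first 3 digits = 21, minutes = 14.18374; 21 + 14.18374/60 = 21.2363957
  hemisphere W, so the sign is −
Point 4:
  φ: split at 2 digits → 00° and 1.2339′; 0 + 1.2339/60 = 0.0205650
  N ⇒ keep positive
  λ: split at 3 digits → 111° and 23.8343′; 111 + 23.8343/60 = 111.3972383
  W ⇒ negate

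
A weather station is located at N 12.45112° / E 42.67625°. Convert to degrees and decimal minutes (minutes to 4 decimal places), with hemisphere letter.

Latitude: minutes = (12.451120 − 12) × 60 = 27.067200
λ: 42° + 0.676250 × 60 = 42° 40.575000′

12° 27.0672′ N, 42° 40.5750′ E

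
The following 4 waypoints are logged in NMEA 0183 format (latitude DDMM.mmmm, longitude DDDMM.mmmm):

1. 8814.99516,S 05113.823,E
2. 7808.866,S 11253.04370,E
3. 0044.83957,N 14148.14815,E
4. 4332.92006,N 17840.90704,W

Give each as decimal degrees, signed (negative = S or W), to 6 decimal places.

1. -88.249919, 51.230383
2. -78.147767, 112.884062
3. 0.747326, 141.802469
4. 43.548668, -178.681784

Point 1:
  Latitude: degrees = first 2 digits = 88, minutes = 14.99516; 88 + 14.99516/60 = 88.2499193
  S → negative
  Lon: degrees = first 3 digits = 51, minutes = 13.823; 51 + 13.823/60 = 51.2303833
  E ⇒ keep positive
Point 2:
  φ: degrees = first 2 digits = 78, minutes = 8.866; 78 + 8.866/60 = 78.1477667
  S ⇒ negate
  λ: degrees = first 3 digits = 112, minutes = 53.0437; 112 + 53.0437/60 = 112.8840617
  E → positive
Point 3:
  Lat: degrees = first 2 digits = 0, minutes = 44.83957; 0 + 44.83957/60 = 0.7473262
  N → positive
  λ: split at 3 digits → 141° and 48.14815′; 141 + 48.14815/60 = 141.8024692
  E → positive
Point 4:
  Lat: split at 2 digits → 43° and 32.92006′; 43 + 32.92006/60 = 43.5486677
  N → positive
  Longitude: split at 3 digits → 178° and 40.90704′; 178 + 40.90704/60 = 178.6817840
  W ⇒ negate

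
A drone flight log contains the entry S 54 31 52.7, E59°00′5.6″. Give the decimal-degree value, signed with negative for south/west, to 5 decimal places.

-54.53131, 59.00156

φ: 31′ + 52.7″ = 31.87833′; 54 + 31.87833/60 = 54.531306
S ⇒ negate
λ: 0′ + 5.6″ = 0.09333′; 59 + 0.09333/60 = 59.001556
E → positive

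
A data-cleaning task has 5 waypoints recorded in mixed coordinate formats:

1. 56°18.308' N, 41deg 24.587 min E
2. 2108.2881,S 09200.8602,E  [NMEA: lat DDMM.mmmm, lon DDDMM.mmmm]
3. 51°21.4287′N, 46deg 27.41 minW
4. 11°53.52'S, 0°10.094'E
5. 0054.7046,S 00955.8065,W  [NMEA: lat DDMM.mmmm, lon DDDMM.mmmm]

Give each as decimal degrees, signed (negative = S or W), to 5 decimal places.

Point 1:
  φ: 18.308′ = 0.305133°; total 56.305133
  N → positive
  Lon: 24.587′ = 0.409783°; total 41.409783
  E → positive
Point 2:
  Lat: degrees = first 2 digits = 21, minutes = 8.2881; 21 + 8.2881/60 = 21.138135
  hemisphere S, so the sign is −
  λ: split at 3 digits → 092° and 0.8602′; 92 + 0.8602/60 = 92.014337
  E → positive
Point 3:
  Lat: 21.4287′ = 0.357145°; total 51.357145
  N → positive
  λ: 27.41′ = 0.456833°; total 46.456833
  W → negative
Point 4:
  Lat: 11 + 53.52/60 = 11.892000
  S ⇒ negate
  Longitude: 10.094′ = 0.168233°; total 0.168233
  E → positive
Point 5:
  φ: split at 2 digits → 00° and 54.7046′; 0 + 54.7046/60 = 0.911743
  hemisphere S, so the sign is −
  λ: split at 3 digits → 009° and 55.8065′; 9 + 55.8065/60 = 9.930108
  hemisphere W, so the sign is −

1. 56.30513, 41.40978
2. -21.13814, 92.01434
3. 51.35715, -46.45683
4. -11.89200, 0.16823
5. -0.91174, -9.93011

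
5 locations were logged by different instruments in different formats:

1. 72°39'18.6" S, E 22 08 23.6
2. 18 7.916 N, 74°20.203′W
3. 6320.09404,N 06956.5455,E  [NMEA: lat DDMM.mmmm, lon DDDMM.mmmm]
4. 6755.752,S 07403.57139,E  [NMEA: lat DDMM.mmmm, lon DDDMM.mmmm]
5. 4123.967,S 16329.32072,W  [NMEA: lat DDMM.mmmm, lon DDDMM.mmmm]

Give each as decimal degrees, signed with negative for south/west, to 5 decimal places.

1. -72.65517, 22.13989
2. 18.13193, -74.33672
3. 63.33490, 69.94243
4. -67.92920, 74.05952
5. -41.39945, -163.48868

Point 1:
  φ: 72° + 39/60 + 18.6/3600 = 72 + 0.650000 + 0.005167 = 72.655167
  S → negative
  λ: 8′ + 23.6″ = 8.39333′; 22 + 8.39333/60 = 22.139889
  E ⇒ keep positive
Point 2:
  Latitude: 7.916′ = 0.131933°; total 18.131933
  N → positive
  λ: 74 + 20.203/60 = 74.336717
  W ⇒ negate
Point 3:
  Lat: split at 2 digits → 63° and 20.09404′; 63 + 20.09404/60 = 63.334901
  N → positive
  Longitude: split at 3 digits → 069° and 56.5455′; 69 + 56.5455/60 = 69.942425
  E ⇒ keep positive
Point 4:
  Latitude: split at 2 digits → 67° and 55.752′; 67 + 55.752/60 = 67.929200
  hemisphere S, so the sign is −
  Longitude: degrees = first 3 digits = 74, minutes = 3.57139; 74 + 3.57139/60 = 74.059523
  E ⇒ keep positive
Point 5:
  φ: split at 2 digits → 41° and 23.967′; 41 + 23.967/60 = 41.399450
  hemisphere S, so the sign is −
  Lon: split at 3 digits → 163° and 29.32072′; 163 + 29.32072/60 = 163.488679
  W → negative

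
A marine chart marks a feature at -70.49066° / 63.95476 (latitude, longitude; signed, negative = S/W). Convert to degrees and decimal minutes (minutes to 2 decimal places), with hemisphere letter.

70° 29.44′ S, 63° 57.29′ E

Latitude is negative → S; |value| = 70.490660
Lat: minutes = (70.490660 − 70) × 60 = 29.4396
Lon: fractional part 0.954760 → 57.2856 minutes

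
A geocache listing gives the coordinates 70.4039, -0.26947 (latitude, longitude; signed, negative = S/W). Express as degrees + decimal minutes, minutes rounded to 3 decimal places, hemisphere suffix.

φ: 70° + 0.403900 × 60 = 70° 24.23400′
Longitude is negative → W; |value| = 0.269470
λ: 0° + 0.269470 × 60 = 0° 16.16820′

70° 24.234′ N, 0° 16.168′ W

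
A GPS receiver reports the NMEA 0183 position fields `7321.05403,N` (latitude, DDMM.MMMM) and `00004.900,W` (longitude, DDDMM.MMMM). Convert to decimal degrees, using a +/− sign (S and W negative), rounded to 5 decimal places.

Latitude: split at 2 digits → 73° and 21.05403′; 73 + 21.05403/60 = 73.350901
N ⇒ keep positive
Longitude: split at 3 digits → 000° and 4.9′; 0 + 4.9/60 = 0.081667
W → negative

73.35090, -0.08167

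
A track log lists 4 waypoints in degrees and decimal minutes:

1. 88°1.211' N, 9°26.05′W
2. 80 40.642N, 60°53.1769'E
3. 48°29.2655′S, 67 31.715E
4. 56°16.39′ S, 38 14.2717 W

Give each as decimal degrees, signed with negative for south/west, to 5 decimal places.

Point 1:
  Latitude: 1.211′ = 0.020183°; total 88.020183
  N → positive
  λ: 26.05′ = 0.434167°; total 9.434167
  W ⇒ negate
Point 2:
  Latitude: 80 + 40.642/60 = 80.677367
  N → positive
  λ: 60 + 53.1769/60 = 60.886282
  E → positive
Point 3:
  Latitude: 48 + 29.2655/60 = 48.487758
  S → negative
  λ: 31.715′ = 0.528583°; total 67.528583
  E → positive
Point 4:
  Lat: 56 + 16.39/60 = 56.273167
  S ⇒ negate
  λ: 14.2717′ = 0.237862°; total 38.237862
  hemisphere W, so the sign is −

1. 88.02018, -9.43417
2. 80.67737, 60.88628
3. -48.48776, 67.52858
4. -56.27317, -38.23786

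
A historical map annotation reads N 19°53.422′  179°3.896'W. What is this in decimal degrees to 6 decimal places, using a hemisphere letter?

19.890367° N, 179.064933° W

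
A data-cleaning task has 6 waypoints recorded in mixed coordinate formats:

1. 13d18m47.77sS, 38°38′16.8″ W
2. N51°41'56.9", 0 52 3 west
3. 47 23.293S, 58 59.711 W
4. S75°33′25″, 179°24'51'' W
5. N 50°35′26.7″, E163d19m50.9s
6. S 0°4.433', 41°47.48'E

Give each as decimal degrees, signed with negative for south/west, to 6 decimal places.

1. -13.313269, -38.638000
2. 51.699139, -0.867500
3. -47.388217, -58.995183
4. -75.556944, -179.414167
5. 50.590750, 163.330806
6. -0.073883, 41.791333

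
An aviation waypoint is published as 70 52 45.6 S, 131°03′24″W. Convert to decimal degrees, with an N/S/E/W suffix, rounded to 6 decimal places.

70.879333° S, 131.056667° W

Latitude: 70 + 52/60 + 45.6/3600 = 70.8793333
Longitude: 131° + 3/60 + 24/3600 = 131 + 0.050000 + 0.006667 = 131.0566667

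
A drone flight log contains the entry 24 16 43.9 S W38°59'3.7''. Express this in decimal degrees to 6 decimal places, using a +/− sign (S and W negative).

φ: 24° + 16/60 + 43.9/3600 = 24 + 0.266667 + 0.012194 = 24.2788611
S ⇒ negate
Longitude: 38 + 59/60 + 3.7/3600 = 38.9843611
W ⇒ negate

-24.278861, -38.984361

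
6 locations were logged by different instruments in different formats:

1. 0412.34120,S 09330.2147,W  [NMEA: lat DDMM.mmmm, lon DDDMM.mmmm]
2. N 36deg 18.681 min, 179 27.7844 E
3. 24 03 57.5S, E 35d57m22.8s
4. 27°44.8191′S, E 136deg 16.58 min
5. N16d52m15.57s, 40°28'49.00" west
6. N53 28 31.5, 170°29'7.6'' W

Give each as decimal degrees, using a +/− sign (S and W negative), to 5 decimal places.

1. -4.20569, -93.50358
2. 36.31135, 179.46307
3. -24.06597, 35.95633
4. -27.74699, 136.27633
5. 16.87099, -40.48028
6. 53.47542, -170.48544

Point 1:
  Latitude: split at 2 digits → 04° and 12.3412′; 4 + 12.3412/60 = 4.205687
  hemisphere S, so the sign is −
  Lon: degrees = first 3 digits = 93, minutes = 30.2147; 93 + 30.2147/60 = 93.503578
  W ⇒ negate
Point 2:
  Latitude: 36 + 18.681/60 = 36.311350
  N ⇒ keep positive
  Longitude: 27.7844′ = 0.463073°; total 179.463073
  E ⇒ keep positive
Point 3:
  φ: 24 + 3/60 + 57.5/3600 = 24.065972
  hemisphere S, so the sign is −
  Lon: 35 + 57/60 + 22.8/3600 = 35.956333
  E → positive
Point 4:
  φ: 44.8191′ = 0.746985°; total 27.746985
  S ⇒ negate
  Longitude: 136 + 16.58/60 = 136.276333
  E ⇒ keep positive
Point 5:
  Latitude: 16° + 52/60 + 15.57/3600 = 16 + 0.866667 + 0.004325 = 16.870992
  N → positive
  Lon: 40 + 28/60 + 49/3600 = 40.480278
  hemisphere W, so the sign is −
Point 6:
  Latitude: 53° + 28/60 + 31.5/3600 = 53 + 0.466667 + 0.008750 = 53.475417
  N → positive
  Lon: 29′ + 7.6″ = 29.12667′; 170 + 29.12667/60 = 170.485444
  hemisphere W, so the sign is −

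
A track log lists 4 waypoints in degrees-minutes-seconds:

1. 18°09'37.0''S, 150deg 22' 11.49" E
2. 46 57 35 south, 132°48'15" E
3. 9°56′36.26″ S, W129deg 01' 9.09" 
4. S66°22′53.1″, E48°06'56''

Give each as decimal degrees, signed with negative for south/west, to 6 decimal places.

1. -18.160278, 150.369858
2. -46.959722, 132.804167
3. -9.943406, -129.019192
4. -66.381417, 48.115556

Point 1:
  φ: 18° + 9/60 + 37/3600 = 18 + 0.150000 + 0.010278 = 18.1602778
  hemisphere S, so the sign is −
  Lon: 150 + 22/60 + 11.49/3600 = 150.3698583
  E → positive
Point 2:
  Lat: 57′ + 35″ = 57.58333′; 46 + 57.58333/60 = 46.9597222
  hemisphere S, so the sign is −
  Lon: 132° + 48/60 + 15/3600 = 132 + 0.800000 + 0.004167 = 132.8041667
  E → positive
Point 3:
  φ: 9° + 56/60 + 36.26/3600 = 9 + 0.933333 + 0.010072 = 9.9434056
  S ⇒ negate
  Longitude: 129 + 1/60 + 9.09/3600 = 129.0191917
  hemisphere W, so the sign is −
Point 4:
  φ: 66° + 22/60 + 53.1/3600 = 66 + 0.366667 + 0.014750 = 66.3814167
  hemisphere S, so the sign is −
  Lon: 48° + 6/60 + 56/3600 = 48 + 0.100000 + 0.015556 = 48.1155556
  E ⇒ keep positive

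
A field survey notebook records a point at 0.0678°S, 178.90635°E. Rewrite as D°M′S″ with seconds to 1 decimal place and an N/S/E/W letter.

0°04′4.1″ S, 178°54′22.9″ E

Latitude: 0.067800 × 60 = 4.06800′ → 4′, remainder × 60 = 4.080″
Longitude: 0.906350 × 60 = 54.38100′ → 54′, remainder × 60 = 22.860″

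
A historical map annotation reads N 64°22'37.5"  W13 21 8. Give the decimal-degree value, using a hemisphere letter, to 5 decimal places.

φ: 22′ + 37.5″ = 22.62500′; 64 + 22.62500/60 = 64.377083
λ: 21′ + 8″ = 21.13333′; 13 + 21.13333/60 = 13.352222

64.37708° N, 13.35222° W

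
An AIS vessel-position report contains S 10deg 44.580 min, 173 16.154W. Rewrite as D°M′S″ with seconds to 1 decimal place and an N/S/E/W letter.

10°44′34.8″ S, 173°16′9.2″ W

Latitude: fractional minutes 0.58000 × 60 = 34.800″
λ: fractional minutes 0.15400 × 60 = 9.240″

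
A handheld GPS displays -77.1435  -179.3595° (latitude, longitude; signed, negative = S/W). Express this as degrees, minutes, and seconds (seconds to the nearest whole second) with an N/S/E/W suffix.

Latitude is negative → S; |value| = 77.143500
Lat: whole degrees 77; 8.61000′ → 8′ and 36.60″
Longitude is negative → W; |value| = 179.359500
Longitude: whole degrees 179; 21.57000′ → 21′ and 34.20″

77°08′37″ S, 179°21′34″ W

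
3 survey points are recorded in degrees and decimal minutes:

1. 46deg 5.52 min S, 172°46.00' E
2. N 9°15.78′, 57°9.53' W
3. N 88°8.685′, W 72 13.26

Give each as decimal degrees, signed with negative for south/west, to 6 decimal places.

Point 1:
  φ: 5.52′ = 0.092000°; total 46.0920000
  hemisphere S, so the sign is −
  Longitude: 172 + 46/60 = 172.7666667
  E ⇒ keep positive
Point 2:
  Latitude: 15.78′ = 0.263000°; total 9.2630000
  N → positive
  Longitude: 57 + 9.53/60 = 57.1588333
  W ⇒ negate
Point 3:
  φ: 8.685′ = 0.144750°; total 88.1447500
  N → positive
  Lon: 13.26′ = 0.221000°; total 72.2210000
  hemisphere W, so the sign is −

1. -46.092000, 172.766667
2. 9.263000, -57.158833
3. 88.144750, -72.221000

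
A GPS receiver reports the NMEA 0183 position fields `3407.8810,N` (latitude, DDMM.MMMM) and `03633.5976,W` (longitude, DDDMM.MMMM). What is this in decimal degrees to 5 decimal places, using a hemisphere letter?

34.13135° N, 36.55996° W

Latitude: degrees = first 2 digits = 34, minutes = 7.881; 34 + 7.881/60 = 34.131350
λ: degrees = first 3 digits = 36, minutes = 33.5976; 36 + 33.5976/60 = 36.559960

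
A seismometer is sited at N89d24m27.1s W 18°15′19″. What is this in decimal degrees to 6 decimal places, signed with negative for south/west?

89.407528, -18.255278

Lat: 24′ + 27.1″ = 24.45167′; 89 + 24.45167/60 = 89.4075278
N ⇒ keep positive
λ: 18 + 15/60 + 19/3600 = 18.2552778
W → negative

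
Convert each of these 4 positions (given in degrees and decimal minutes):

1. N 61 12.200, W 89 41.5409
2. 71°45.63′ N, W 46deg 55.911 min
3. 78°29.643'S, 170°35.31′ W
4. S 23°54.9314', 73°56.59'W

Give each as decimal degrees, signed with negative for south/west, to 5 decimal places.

1. 61.20333, -89.69235
2. 71.76050, -46.93185
3. -78.49405, -170.58850
4. -23.91552, -73.94317

Point 1:
  Latitude: 12.2′ = 0.203333°; total 61.203333
  N ⇒ keep positive
  Lon: 41.5409′ = 0.692348°; total 89.692348
  W ⇒ negate
Point 2:
  Lat: 45.63′ = 0.760500°; total 71.760500
  N ⇒ keep positive
  Longitude: 46 + 55.911/60 = 46.931850
  hemisphere W, so the sign is −
Point 3:
  Lat: 29.643′ = 0.494050°; total 78.494050
  hemisphere S, so the sign is −
  λ: 35.31′ = 0.588500°; total 170.588500
  hemisphere W, so the sign is −
Point 4:
  Lat: 23 + 54.9314/60 = 23.915523
  S ⇒ negate
  λ: 73 + 56.59/60 = 73.943167
  hemisphere W, so the sign is −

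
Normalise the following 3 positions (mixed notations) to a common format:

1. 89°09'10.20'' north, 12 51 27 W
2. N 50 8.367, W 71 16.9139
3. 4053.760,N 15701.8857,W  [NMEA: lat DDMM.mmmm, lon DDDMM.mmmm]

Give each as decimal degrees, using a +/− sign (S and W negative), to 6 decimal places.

Point 1:
  Latitude: 89 + 9/60 + 10.2/3600 = 89.1528333
  N → positive
  λ: 12 + 51/60 + 27/3600 = 12.8575000
  hemisphere W, so the sign is −
Point 2:
  φ: 50 + 8.367/60 = 50.1394500
  N → positive
  Lon: 71 + 16.9139/60 = 71.2818983
  hemisphere W, so the sign is −
Point 3:
  φ: degrees = first 2 digits = 40, minutes = 53.76; 40 + 53.76/60 = 40.8960000
  N → positive
  Longitude: degrees = first 3 digits = 157, minutes = 1.8857; 157 + 1.8857/60 = 157.0314283
  W → negative

1. 89.152833, -12.857500
2. 50.139450, -71.281898
3. 40.896000, -157.031428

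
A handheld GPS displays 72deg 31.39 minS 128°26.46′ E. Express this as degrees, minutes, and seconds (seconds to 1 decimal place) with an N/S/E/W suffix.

72°31′23.4″ S, 128°26′27.6″ E

φ: fractional minutes 0.39000 × 60 = 23.400″
Longitude: 26.46000′ → 26′ and 0.46000 × 60 = 27.600″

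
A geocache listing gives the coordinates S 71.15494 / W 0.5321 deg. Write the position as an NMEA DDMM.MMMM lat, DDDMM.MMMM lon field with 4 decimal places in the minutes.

Latitude: fractional part 0.154940 → 9.296400 minutes
Longitude: minutes = (0.532100 − 0) × 60 = 31.926000

7109.2964,S / 00031.9260,W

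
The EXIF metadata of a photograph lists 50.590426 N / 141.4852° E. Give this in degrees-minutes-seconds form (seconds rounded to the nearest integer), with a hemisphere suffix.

Latitude: 0.590426 × 60 = 35.42556′ → 35′, remainder × 60 = 25.53″
Lon: whole degrees 141; 29.11200′ → 29′ and 6.72″

50°35′26″ N, 141°29′7″ E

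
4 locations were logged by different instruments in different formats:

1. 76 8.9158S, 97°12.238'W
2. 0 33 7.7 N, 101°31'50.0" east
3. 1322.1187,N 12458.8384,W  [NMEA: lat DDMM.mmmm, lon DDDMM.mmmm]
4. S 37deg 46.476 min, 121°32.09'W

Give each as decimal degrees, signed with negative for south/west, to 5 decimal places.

Point 1:
  Latitude: 76 + 8.9158/60 = 76.148597
  hemisphere S, so the sign is −
  λ: 12.238′ = 0.203967°; total 97.203967
  W → negative
Point 2:
  φ: 0 + 33/60 + 7.7/3600 = 0.552139
  N ⇒ keep positive
  Longitude: 101 + 31/60 + 50/3600 = 101.530556
  E ⇒ keep positive
Point 3:
  φ: degrees = first 2 digits = 13, minutes = 22.1187; 13 + 22.1187/60 = 13.368645
  N ⇒ keep positive
  Longitude: degrees = first 3 digits = 124, minutes = 58.8384; 124 + 58.8384/60 = 124.980640
  W → negative
Point 4:
  Latitude: 37 + 46.476/60 = 37.774600
  S → negative
  Lon: 32.09′ = 0.534833°; total 121.534833
  W ⇒ negate

1. -76.14860, -97.20397
2. 0.55214, 101.53056
3. 13.36865, -124.98064
4. -37.77460, -121.53483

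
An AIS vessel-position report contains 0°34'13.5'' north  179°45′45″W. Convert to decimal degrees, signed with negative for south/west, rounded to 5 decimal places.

0.57042, -179.76250

Lat: 34′ + 13.5″ = 34.22500′; 0 + 34.22500/60 = 0.570417
N → positive
Longitude: 179 + 45/60 + 45/3600 = 179.762500
W ⇒ negate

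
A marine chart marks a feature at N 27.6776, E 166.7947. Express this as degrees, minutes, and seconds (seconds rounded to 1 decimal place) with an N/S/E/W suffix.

27°40′39.4″ N, 166°47′40.9″ E

φ: whole degrees 27; 40.65600′ → 40′ and 39.360″
Longitude: 0.794700 × 60 = 47.68200′ → 47′, remainder × 60 = 40.920″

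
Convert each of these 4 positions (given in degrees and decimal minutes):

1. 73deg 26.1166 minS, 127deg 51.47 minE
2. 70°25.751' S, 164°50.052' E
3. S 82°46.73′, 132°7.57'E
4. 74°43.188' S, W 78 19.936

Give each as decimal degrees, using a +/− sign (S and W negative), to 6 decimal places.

Point 1:
  φ: 73 + 26.1166/60 = 73.4352767
  hemisphere S, so the sign is −
  λ: 127 + 51.47/60 = 127.8578333
  E ⇒ keep positive
Point 2:
  φ: 70 + 25.751/60 = 70.4291833
  S ⇒ negate
  Lon: 50.052′ = 0.834200°; total 164.8342000
  E ⇒ keep positive
Point 3:
  Latitude: 82 + 46.73/60 = 82.7788333
  S → negative
  Lon: 132 + 7.57/60 = 132.1261667
  E ⇒ keep positive
Point 4:
  φ: 74 + 43.188/60 = 74.7198000
  S → negative
  λ: 78 + 19.936/60 = 78.3322667
  W ⇒ negate

1. -73.435277, 127.857833
2. -70.429183, 164.834200
3. -82.778833, 132.126167
4. -74.719800, -78.332267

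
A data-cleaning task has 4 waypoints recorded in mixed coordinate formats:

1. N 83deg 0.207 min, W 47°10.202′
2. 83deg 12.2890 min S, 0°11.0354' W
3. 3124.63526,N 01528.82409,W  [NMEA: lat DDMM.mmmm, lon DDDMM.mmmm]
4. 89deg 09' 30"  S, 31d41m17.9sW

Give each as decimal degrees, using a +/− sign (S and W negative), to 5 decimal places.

1. 83.00345, -47.17003
2. -83.20482, -0.18392
3. 31.41059, -15.48040
4. -89.15833, -31.68831

Point 1:
  Lat: 0.207′ = 0.003450°; total 83.003450
  N → positive
  Longitude: 47 + 10.202/60 = 47.170033
  hemisphere W, so the sign is −
Point 2:
  Latitude: 83 + 12.289/60 = 83.204817
  S → negative
  Lon: 0 + 11.0354/60 = 0.183923
  W → negative
Point 3:
  Latitude: degrees = first 2 digits = 31, minutes = 24.63526; 31 + 24.63526/60 = 31.410588
  N ⇒ keep positive
  λ: degrees = first 3 digits = 15, minutes = 28.82409; 15 + 28.82409/60 = 15.480402
  hemisphere W, so the sign is −
Point 4:
  φ: 89 + 9/60 + 30/3600 = 89.158333
  hemisphere S, so the sign is −
  λ: 41′ + 17.9″ = 41.29833′; 31 + 41.29833/60 = 31.688306
  W ⇒ negate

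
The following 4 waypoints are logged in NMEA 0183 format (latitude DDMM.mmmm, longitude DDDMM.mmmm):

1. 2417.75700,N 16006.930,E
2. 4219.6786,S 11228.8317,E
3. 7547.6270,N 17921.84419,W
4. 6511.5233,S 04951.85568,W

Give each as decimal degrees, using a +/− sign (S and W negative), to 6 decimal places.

1. 24.295950, 160.115500
2. -42.327977, 112.480528
3. 75.793783, -179.364070
4. -65.192055, -49.864261

Point 1:
  Latitude: degrees = first 2 digits = 24, minutes = 17.757; 24 + 17.757/60 = 24.2959500
  N → positive
  λ: split at 3 digits → 160° and 6.93′; 160 + 6.93/60 = 160.1155000
  E → positive
Point 2:
  φ: split at 2 digits → 42° and 19.6786′; 42 + 19.6786/60 = 42.3279767
  hemisphere S, so the sign is −
  λ: degrees = first 3 digits = 112, minutes = 28.8317; 112 + 28.8317/60 = 112.4805283
  E ⇒ keep positive
Point 3:
  Lat: split at 2 digits → 75° and 47.627′; 75 + 47.627/60 = 75.7937833
  N ⇒ keep positive
  λ: degrees = first 3 digits = 179, minutes = 21.84419; 179 + 21.84419/60 = 179.3640698
  W → negative
Point 4:
  Latitude: split at 2 digits → 65° and 11.5233′; 65 + 11.5233/60 = 65.1920550
  S → negative
  Longitude: degrees = first 3 digits = 49, minutes = 51.85568; 49 + 51.85568/60 = 49.8642613
  W ⇒ negate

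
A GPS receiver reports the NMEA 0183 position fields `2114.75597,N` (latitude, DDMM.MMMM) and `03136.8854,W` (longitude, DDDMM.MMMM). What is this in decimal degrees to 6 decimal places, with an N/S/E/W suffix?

Lat: degrees = first 2 digits = 21, minutes = 14.75597; 21 + 14.75597/60 = 21.2459328
Longitude: split at 3 digits → 031° and 36.8854′; 31 + 36.8854/60 = 31.6147567

21.245933° N, 31.614757° W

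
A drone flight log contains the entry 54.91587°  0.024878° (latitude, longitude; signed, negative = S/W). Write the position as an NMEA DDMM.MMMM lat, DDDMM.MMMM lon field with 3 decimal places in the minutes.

5454.952,N / 00001.493,E

φ: fractional part 0.915870 → 54.95220 minutes
λ: 0° + 0.024878 × 60 = 0° 1.49268′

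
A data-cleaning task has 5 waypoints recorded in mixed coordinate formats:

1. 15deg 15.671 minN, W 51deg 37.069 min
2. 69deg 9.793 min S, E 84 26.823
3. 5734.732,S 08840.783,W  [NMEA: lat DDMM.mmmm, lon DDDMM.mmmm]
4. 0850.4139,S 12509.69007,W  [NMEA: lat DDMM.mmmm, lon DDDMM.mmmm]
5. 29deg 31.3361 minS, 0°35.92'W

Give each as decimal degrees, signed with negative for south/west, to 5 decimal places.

1. 15.26118, -51.61782
2. -69.16322, 84.44705
3. -57.57887, -88.67972
4. -8.84023, -125.16150
5. -29.52227, -0.59867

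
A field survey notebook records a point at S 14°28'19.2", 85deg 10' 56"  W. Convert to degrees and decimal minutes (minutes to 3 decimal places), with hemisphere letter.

14° 28.320′ S, 85° 10.933′ W

φ: seconds/60 = 0.32000; minutes = 28 + 0.32000 = 28.32000
Lon: seconds/60 = 0.93333; minutes = 10 + 0.93333 = 10.93333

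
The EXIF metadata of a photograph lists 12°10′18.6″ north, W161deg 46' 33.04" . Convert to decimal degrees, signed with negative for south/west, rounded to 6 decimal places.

12.171833, -161.775844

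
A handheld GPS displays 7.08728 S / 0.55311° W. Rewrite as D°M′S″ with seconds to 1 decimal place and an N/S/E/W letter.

7°05′14.2″ S, 0°33′11.2″ W

φ: 0.087280 × 60 = 5.23680′ → 5′, remainder × 60 = 14.208″
λ: 0.553110 × 60 = 33.18660′ → 33′, remainder × 60 = 11.196″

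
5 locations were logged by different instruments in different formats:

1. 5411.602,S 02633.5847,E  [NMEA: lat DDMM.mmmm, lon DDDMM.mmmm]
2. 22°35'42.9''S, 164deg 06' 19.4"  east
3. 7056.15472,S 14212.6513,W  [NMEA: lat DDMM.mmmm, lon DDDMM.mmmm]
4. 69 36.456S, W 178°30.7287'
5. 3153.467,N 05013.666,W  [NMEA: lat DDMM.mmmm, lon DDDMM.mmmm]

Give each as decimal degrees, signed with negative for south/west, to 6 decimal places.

1. -54.193367, 26.559745
2. -22.595250, 164.105389
3. -70.935912, -142.210855
4. -69.607600, -178.512145
5. 31.891117, -50.227767

Point 1:
  φ: degrees = first 2 digits = 54, minutes = 11.602; 54 + 11.602/60 = 54.1933667
  S → negative
  Longitude: split at 3 digits → 026° and 33.5847′; 26 + 33.5847/60 = 26.5597450
  E → positive
Point 2:
  Lat: 22 + 35/60 + 42.9/3600 = 22.5952500
  S → negative
  Longitude: 6′ + 19.4″ = 6.32333′; 164 + 6.32333/60 = 164.1053889
  E → positive
Point 3:
  φ: degrees = first 2 digits = 70, minutes = 56.15472; 70 + 56.15472/60 = 70.9359120
  hemisphere S, so the sign is −
  λ: degrees = first 3 digits = 142, minutes = 12.6513; 142 + 12.6513/60 = 142.2108550
  W ⇒ negate
Point 4:
  Lat: 69 + 36.456/60 = 69.6076000
  S → negative
  λ: 30.7287′ = 0.512145°; total 178.5121450
  W → negative
Point 5:
  Lat: degrees = first 2 digits = 31, minutes = 53.467; 31 + 53.467/60 = 31.8911167
  N → positive
  Lon: split at 3 digits → 050° and 13.666′; 50 + 13.666/60 = 50.2277667
  W ⇒ negate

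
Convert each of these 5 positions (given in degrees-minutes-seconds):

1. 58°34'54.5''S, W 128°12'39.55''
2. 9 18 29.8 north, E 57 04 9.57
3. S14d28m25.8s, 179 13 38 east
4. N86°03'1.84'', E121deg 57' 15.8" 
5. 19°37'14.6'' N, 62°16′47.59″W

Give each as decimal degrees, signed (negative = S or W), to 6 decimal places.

1. -58.581806, -128.210986
2. 9.308278, 57.069325
3. -14.473833, 179.227222
4. 86.050511, 121.954389
5. 19.620722, -62.279886

Point 1:
  Latitude: 58° + 34/60 + 54.5/3600 = 58 + 0.566667 + 0.015139 = 58.5818056
  S → negative
  λ: 12′ + 39.55″ = 12.65917′; 128 + 12.65917/60 = 128.2109861
  W → negative
Point 2:
  Lat: 9° + 18/60 + 29.8/3600 = 9 + 0.300000 + 0.008278 = 9.3082778
  N ⇒ keep positive
  λ: 57 + 4/60 + 9.57/3600 = 57.0693250
  E → positive
Point 3:
  φ: 28′ + 25.8″ = 28.43000′; 14 + 28.43000/60 = 14.4738333
  S → negative
  Lon: 179° + 13/60 + 38/3600 = 179 + 0.216667 + 0.010556 = 179.2272222
  E → positive
Point 4:
  Lat: 86° + 3/60 + 1.84/3600 = 86 + 0.050000 + 0.000511 = 86.0505111
  N → positive
  Lon: 57′ + 15.8″ = 57.26333′; 121 + 57.26333/60 = 121.9543889
  E ⇒ keep positive
Point 5:
  Latitude: 19° + 37/60 + 14.6/3600 = 19 + 0.616667 + 0.004056 = 19.6207222
  N ⇒ keep positive
  Longitude: 62° + 16/60 + 47.59/3600 = 62 + 0.266667 + 0.013219 = 62.2798861
  W ⇒ negate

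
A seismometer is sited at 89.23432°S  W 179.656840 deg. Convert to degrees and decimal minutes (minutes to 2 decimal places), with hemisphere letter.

89° 14.06′ S, 179° 39.41′ W

φ: fractional part 0.234320 → 14.0592 minutes
Lon: 179° + 0.656840 × 60 = 179° 39.4104′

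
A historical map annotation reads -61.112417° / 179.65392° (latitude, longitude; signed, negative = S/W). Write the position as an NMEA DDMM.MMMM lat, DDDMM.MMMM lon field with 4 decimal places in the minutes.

6106.7450,S / 17939.2352,E

Latitude is negative → S; |value| = 61.112417
Latitude: fractional part 0.112417 → 6.745020 minutes
Longitude: fractional part 0.653920 → 39.235200 minutes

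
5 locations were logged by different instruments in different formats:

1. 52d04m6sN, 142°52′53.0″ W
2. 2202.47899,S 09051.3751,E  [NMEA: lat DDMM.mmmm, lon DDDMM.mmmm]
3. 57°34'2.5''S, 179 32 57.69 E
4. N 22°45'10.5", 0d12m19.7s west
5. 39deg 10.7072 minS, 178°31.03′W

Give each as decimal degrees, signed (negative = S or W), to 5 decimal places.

Point 1:
  Latitude: 52 + 4/60 + 6/3600 = 52.068333
  N ⇒ keep positive
  Longitude: 142° + 52/60 + 53/3600 = 142 + 0.866667 + 0.014722 = 142.881389
  W → negative
Point 2:
  φ: split at 2 digits → 22° and 2.47899′; 22 + 2.47899/60 = 22.041317
  hemisphere S, so the sign is −
  Lon: degrees = first 3 digits = 90, minutes = 51.3751; 90 + 51.3751/60 = 90.856252
  E → positive
Point 3:
  Latitude: 57° + 34/60 + 2.5/3600 = 57 + 0.566667 + 0.000694 = 57.567361
  S → negative
  Lon: 179° + 32/60 + 57.69/3600 = 179 + 0.533333 + 0.016025 = 179.549358
  E ⇒ keep positive
Point 4:
  φ: 22° + 45/60 + 10.5/3600 = 22 + 0.750000 + 0.002917 = 22.752917
  N → positive
  Lon: 12′ + 19.7″ = 12.32833′; 0 + 12.32833/60 = 0.205472
  W → negative
Point 5:
  Latitude: 10.7072′ = 0.178453°; total 39.178453
  S → negative
  Lon: 178 + 31.03/60 = 178.517167
  hemisphere W, so the sign is −

1. 52.06833, -142.88139
2. -22.04132, 90.85625
3. -57.56736, 179.54936
4. 22.75292, -0.20547
5. -39.17845, -178.51717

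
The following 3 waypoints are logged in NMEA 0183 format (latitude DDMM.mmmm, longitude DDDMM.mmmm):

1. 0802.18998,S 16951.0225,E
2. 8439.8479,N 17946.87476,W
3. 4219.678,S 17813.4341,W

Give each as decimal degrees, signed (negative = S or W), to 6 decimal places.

1. -8.036500, 169.850375
2. 84.664132, -179.781246
3. -42.327967, -178.223902

Point 1:
  φ: degrees = first 2 digits = 8, minutes = 2.18998; 8 + 2.18998/60 = 8.0364997
  S ⇒ negate
  Longitude: split at 3 digits → 169° and 51.0225′; 169 + 51.0225/60 = 169.8503750
  E ⇒ keep positive
Point 2:
  Latitude: split at 2 digits → 84° and 39.8479′; 84 + 39.8479/60 = 84.6641317
  N → positive
  Lon: degrees = first 3 digits = 179, minutes = 46.87476; 179 + 46.87476/60 = 179.7812460
  W → negative
Point 3:
  Lat: split at 2 digits → 42° and 19.678′; 42 + 19.678/60 = 42.3279667
  hemisphere S, so the sign is −
  Lon: degrees = first 3 digits = 178, minutes = 13.4341; 178 + 13.4341/60 = 178.2239017
  hemisphere W, so the sign is −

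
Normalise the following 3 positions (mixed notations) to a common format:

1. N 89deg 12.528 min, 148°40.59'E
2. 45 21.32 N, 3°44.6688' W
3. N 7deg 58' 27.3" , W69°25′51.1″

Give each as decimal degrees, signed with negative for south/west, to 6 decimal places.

Point 1:
  Latitude: 89 + 12.528/60 = 89.2088000
  N → positive
  Longitude: 148 + 40.59/60 = 148.6765000
  E ⇒ keep positive
Point 2:
  φ: 21.32′ = 0.355333°; total 45.3553333
  N → positive
  λ: 3 + 44.6688/60 = 3.7444800
  hemisphere W, so the sign is −
Point 3:
  φ: 7 + 58/60 + 27.3/3600 = 7.9742500
  N ⇒ keep positive
  Longitude: 69° + 25/60 + 51.1/3600 = 69 + 0.416667 + 0.014194 = 69.4308611
  hemisphere W, so the sign is −

1. 89.208800, 148.676500
2. 45.355333, -3.744480
3. 7.974250, -69.430861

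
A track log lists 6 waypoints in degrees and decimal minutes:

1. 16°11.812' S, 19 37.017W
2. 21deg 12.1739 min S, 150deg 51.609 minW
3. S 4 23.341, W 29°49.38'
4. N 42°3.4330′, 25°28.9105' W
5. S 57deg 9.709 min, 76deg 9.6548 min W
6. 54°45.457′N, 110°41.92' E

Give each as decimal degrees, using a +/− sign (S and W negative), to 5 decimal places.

1. -16.19687, -19.61695
2. -21.20290, -150.86015
3. -4.38902, -29.82300
4. 42.05722, -25.48184
5. -57.16182, -76.16091
6. 54.75762, 110.69867

Point 1:
  Latitude: 11.812′ = 0.196867°; total 16.196867
  hemisphere S, so the sign is −
  λ: 19 + 37.017/60 = 19.616950
  hemisphere W, so the sign is −
Point 2:
  Latitude: 21 + 12.1739/60 = 21.202898
  S ⇒ negate
  Longitude: 150 + 51.609/60 = 150.860150
  hemisphere W, so the sign is −
Point 3:
  φ: 23.341′ = 0.389017°; total 4.389017
  S ⇒ negate
  λ: 49.38′ = 0.823000°; total 29.823000
  hemisphere W, so the sign is −
Point 4:
  Lat: 3.433′ = 0.057217°; total 42.057217
  N → positive
  Longitude: 28.9105′ = 0.481842°; total 25.481842
  W → negative
Point 5:
  φ: 57 + 9.709/60 = 57.161817
  S ⇒ negate
  Lon: 76 + 9.6548/60 = 76.160913
  hemisphere W, so the sign is −
Point 6:
  φ: 54 + 45.457/60 = 54.757617
  N ⇒ keep positive
  Lon: 41.92′ = 0.698667°; total 110.698667
  E → positive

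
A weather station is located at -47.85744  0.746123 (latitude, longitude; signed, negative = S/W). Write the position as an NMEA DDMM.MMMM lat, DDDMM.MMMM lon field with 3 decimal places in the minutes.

Latitude is negative → S; |value| = 47.857440
Latitude: fractional part 0.857440 → 51.44640 minutes
λ: 0° + 0.746123 × 60 = 0° 44.76738′

4751.446,S / 00044.767,E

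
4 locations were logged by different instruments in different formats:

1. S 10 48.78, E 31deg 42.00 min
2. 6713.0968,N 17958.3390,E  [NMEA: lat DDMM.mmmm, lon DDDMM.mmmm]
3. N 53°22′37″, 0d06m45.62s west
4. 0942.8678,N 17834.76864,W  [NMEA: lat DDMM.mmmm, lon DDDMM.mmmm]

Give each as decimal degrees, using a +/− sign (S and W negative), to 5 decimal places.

Point 1:
  Latitude: 10 + 48.78/60 = 10.813000
  S ⇒ negate
  λ: 42′ = 0.700000°; total 31.700000
  E → positive
Point 2:
  Lat: degrees = first 2 digits = 67, minutes = 13.0968; 67 + 13.0968/60 = 67.218280
  N → positive
  Lon: split at 3 digits → 179° and 58.339′; 179 + 58.339/60 = 179.972317
  E → positive
Point 3:
  Lat: 53 + 22/60 + 37/3600 = 53.376944
  N ⇒ keep positive
  Lon: 0 + 6/60 + 45.62/3600 = 0.112672
  hemisphere W, so the sign is −
Point 4:
  φ: split at 2 digits → 09° and 42.8678′; 9 + 42.8678/60 = 9.714463
  N → positive
  Lon: split at 3 digits → 178° and 34.76864′; 178 + 34.76864/60 = 178.579477
  W → negative

1. -10.81300, 31.70000
2. 67.21828, 179.97232
3. 53.37694, -0.11267
4. 9.71446, -178.57948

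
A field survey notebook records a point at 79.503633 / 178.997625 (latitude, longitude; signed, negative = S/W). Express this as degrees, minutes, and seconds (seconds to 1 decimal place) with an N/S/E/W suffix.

79°30′13.1″ N, 178°59′51.5″ E

Lat: 0.503633 × 60 = 30.21798′ → 30′, remainder × 60 = 13.079″
Longitude: 0.997625 × 60 = 59.85750′ → 59′, remainder × 60 = 51.450″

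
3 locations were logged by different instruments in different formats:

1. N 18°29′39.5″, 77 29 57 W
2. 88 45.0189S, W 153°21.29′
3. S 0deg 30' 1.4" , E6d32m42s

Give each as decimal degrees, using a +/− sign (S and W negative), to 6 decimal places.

1. 18.494306, -77.499167
2. -88.750315, -153.354833
3. -0.500389, 6.545000

Point 1:
  φ: 18 + 29/60 + 39.5/3600 = 18.4943056
  N ⇒ keep positive
  Lon: 77 + 29/60 + 57/3600 = 77.4991667
  W ⇒ negate
Point 2:
  φ: 88 + 45.0189/60 = 88.7503150
  S → negative
  λ: 21.29′ = 0.354833°; total 153.3548333
  W → negative
Point 3:
  Latitude: 0° + 30/60 + 1.4/3600 = 0 + 0.500000 + 0.000389 = 0.5003889
  S ⇒ negate
  Longitude: 32′ + 42″ = 32.70000′; 6 + 32.70000/60 = 6.5450000
  E → positive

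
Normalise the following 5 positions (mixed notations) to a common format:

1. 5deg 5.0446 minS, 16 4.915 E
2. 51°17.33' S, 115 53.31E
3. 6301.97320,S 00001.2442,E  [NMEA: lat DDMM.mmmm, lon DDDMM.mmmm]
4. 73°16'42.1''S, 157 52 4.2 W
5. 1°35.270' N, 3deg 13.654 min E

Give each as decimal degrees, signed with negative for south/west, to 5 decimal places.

1. -5.08408, 16.08192
2. -51.28883, 115.88850
3. -63.03289, 0.02074
4. -73.27836, -157.86783
5. 1.58783, 3.22757

Point 1:
  Lat: 5 + 5.0446/60 = 5.084077
  S → negative
  Longitude: 4.915′ = 0.081917°; total 16.081917
  E ⇒ keep positive
Point 2:
  φ: 51 + 17.33/60 = 51.288833
  S → negative
  Lon: 53.31′ = 0.888500°; total 115.888500
  E ⇒ keep positive
Point 3:
  Latitude: split at 2 digits → 63° and 1.9732′; 63 + 1.9732/60 = 63.032887
  S ⇒ negate
  λ: degrees = first 3 digits = 0, minutes = 1.2442; 0 + 1.2442/60 = 0.020737
  E → positive
Point 4:
  Lat: 73° + 16/60 + 42.1/3600 = 73 + 0.266667 + 0.011694 = 73.278361
  hemisphere S, so the sign is −
  λ: 157° + 52/60 + 4.2/3600 = 157 + 0.866667 + 0.001167 = 157.867833
  W ⇒ negate
Point 5:
  Latitude: 35.27′ = 0.587833°; total 1.587833
  N → positive
  λ: 3 + 13.654/60 = 3.227567
  E ⇒ keep positive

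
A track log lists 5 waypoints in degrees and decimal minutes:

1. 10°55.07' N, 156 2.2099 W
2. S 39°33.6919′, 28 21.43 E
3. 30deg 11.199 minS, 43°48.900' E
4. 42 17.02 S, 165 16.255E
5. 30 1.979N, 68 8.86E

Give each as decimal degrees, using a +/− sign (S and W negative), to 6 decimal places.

Point 1:
  Latitude: 55.07′ = 0.917833°; total 10.9178333
  N → positive
  λ: 2.2099′ = 0.036832°; total 156.0368317
  W → negative
Point 2:
  φ: 33.6919′ = 0.561532°; total 39.5615317
  hemisphere S, so the sign is −
  Lon: 28 + 21.43/60 = 28.3571667
  E ⇒ keep positive
Point 3:
  Lat: 30 + 11.199/60 = 30.1866500
  S ⇒ negate
  Lon: 48.9′ = 0.815000°; total 43.8150000
  E → positive
Point 4:
  φ: 42 + 17.02/60 = 42.2836667
  hemisphere S, so the sign is −
  Lon: 16.255′ = 0.270917°; total 165.2709167
  E → positive
Point 5:
  Lat: 30 + 1.979/60 = 30.0329833
  N ⇒ keep positive
  Lon: 8.86′ = 0.147667°; total 68.1476667
  E ⇒ keep positive

1. 10.917833, -156.036832
2. -39.561532, 28.357167
3. -30.186650, 43.815000
4. -42.283667, 165.270917
5. 30.032983, 68.147667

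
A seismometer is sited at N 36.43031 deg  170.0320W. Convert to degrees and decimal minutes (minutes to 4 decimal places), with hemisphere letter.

36° 25.8186′ N, 170° 1.9200′ W

φ: minutes = (36.430310 − 36) × 60 = 25.818600
Lon: fractional part 0.032000 → 1.920000 minutes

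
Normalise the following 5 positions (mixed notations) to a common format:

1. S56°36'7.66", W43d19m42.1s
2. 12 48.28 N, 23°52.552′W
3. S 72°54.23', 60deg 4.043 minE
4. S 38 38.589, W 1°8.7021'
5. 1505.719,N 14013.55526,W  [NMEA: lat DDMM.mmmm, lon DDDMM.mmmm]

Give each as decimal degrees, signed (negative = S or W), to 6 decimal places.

1. -56.602128, -43.328361
2. 12.804667, -23.875867
3. -72.903833, 60.067383
4. -38.643150, -1.145035
5. 15.095317, -140.225921

Point 1:
  Lat: 36′ + 7.66″ = 36.12767′; 56 + 36.12767/60 = 56.6021278
  S → negative
  λ: 19′ + 42.1″ = 19.70167′; 43 + 19.70167/60 = 43.3283611
  W ⇒ negate
Point 2:
  Lat: 12 + 48.28/60 = 12.8046667
  N ⇒ keep positive
  Lon: 52.552′ = 0.875867°; total 23.8758667
  hemisphere W, so the sign is −
Point 3:
  φ: 54.23′ = 0.903833°; total 72.9038333
  S ⇒ negate
  λ: 4.043′ = 0.067383°; total 60.0673833
  E ⇒ keep positive
Point 4:
  φ: 38.589′ = 0.643150°; total 38.6431500
  S → negative
  λ: 1 + 8.7021/60 = 1.1450350
  W → negative
Point 5:
  φ: split at 2 digits → 15° and 5.719′; 15 + 5.719/60 = 15.0953167
  N → positive
  Lon: split at 3 digits → 140° and 13.55526′; 140 + 13.55526/60 = 140.2259210
  hemisphere W, so the sign is −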